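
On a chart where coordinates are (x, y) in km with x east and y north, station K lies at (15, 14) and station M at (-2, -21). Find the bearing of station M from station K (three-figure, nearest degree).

206°

Δeast = -2 − 15 = -17.00; Δnorth = -21 − 14 = -35.00.
Bearing = atan2(Δeast, Δnorth) mod 360° = 205.91° ≈ 206°.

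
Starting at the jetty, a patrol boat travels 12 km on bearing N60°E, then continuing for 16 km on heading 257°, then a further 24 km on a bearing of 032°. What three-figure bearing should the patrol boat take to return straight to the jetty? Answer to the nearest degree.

Leg 1 (N60°E, 12 km): east 12 sin 60° = 10.39, north 12 cos 60° = 6.00
Leg 2 (257°, 16 km): east 16 sin 257° = -15.59, north 16 cos 257° = -3.60
Leg 3 (032°, 24 km): east 24 sin 32° = 12.72, north 24 cos 32° = 20.35
Net displacement: 7.52 east, 22.75 north. Direction back to start is (-7.52, -22.75): bearing = atan2(-7.52, -22.75) mod 360° = 198.29° ≈ 198°.

198°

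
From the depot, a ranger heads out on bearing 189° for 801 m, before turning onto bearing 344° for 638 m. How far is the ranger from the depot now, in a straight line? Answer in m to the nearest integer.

Leg 1 (189°, 801 m): east 801 sin 189° = -125.30, north 801 cos 189° = -791.14
Leg 2 (344°, 638 m): east 638 sin 344° = -175.86, north 638 cos 344° = 613.28
Net: -301.16 east, -177.85 north. Distance = √((-301.16)² + (-177.85)²) = 349.756 m.

350 m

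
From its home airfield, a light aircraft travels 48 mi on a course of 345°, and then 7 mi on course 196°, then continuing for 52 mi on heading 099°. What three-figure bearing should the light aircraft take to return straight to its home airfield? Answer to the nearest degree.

230°

Leg 1 (345°, 48 mi): east 48 sin 345° = -12.42, north 48 cos 345° = 46.36
Leg 2 (196°, 7 mi): east 7 sin 196° = -1.93, north 7 cos 196° = -6.73
Leg 3 (099°, 52 mi): east 52 sin 99° = 51.36, north 52 cos 99° = -8.13
Net displacement: 37.01 east, 31.50 north. Direction back to start is (-37.01, -31.50): bearing = atan2(-37.01, -31.50) mod 360° = 229.59° ≈ 230°.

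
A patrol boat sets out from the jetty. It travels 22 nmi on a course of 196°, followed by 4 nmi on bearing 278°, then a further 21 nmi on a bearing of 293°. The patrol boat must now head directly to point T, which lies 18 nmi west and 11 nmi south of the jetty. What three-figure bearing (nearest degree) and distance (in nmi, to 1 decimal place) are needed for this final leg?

Leg 1 (196°, 22 nmi): east 22 sin 196° = -6.06, north 22 cos 196° = -21.15
Leg 2 (278°, 4 nmi): east 4 sin 278° = -3.96, north 4 cos 278° = 0.56
Leg 3 (293°, 21 nmi): east 21 sin 293° = -19.33, north 21 cos 293° = 8.21
Current position: (-29.36, -12.39). Target: (-18, -11). Remaining: Δeast = 11.36, Δnorth = 1.39.
Bearing = atan2(11.36, 1.39) mod 360° = 83.04°; distance = √((11.36)² + (1.39)²) = 11.440 nmi.

083°, 11.4 nmi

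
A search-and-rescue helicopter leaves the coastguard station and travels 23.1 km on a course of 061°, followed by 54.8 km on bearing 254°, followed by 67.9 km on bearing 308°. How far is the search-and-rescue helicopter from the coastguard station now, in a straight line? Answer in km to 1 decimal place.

Leg 1 (061°, 23.1 km): east 23.1 sin 61° = 20.20, north 23.1 cos 61° = 11.20
Leg 2 (254°, 54.8 km): east 54.8 sin 254° = -52.68, north 54.8 cos 254° = -15.10
Leg 3 (308°, 67.9 km): east 67.9 sin 308° = -53.51, north 67.9 cos 308° = 41.80
Net: -85.98 east, 37.90 north. Distance = √((-85.98)² + (37.90)²) = 93.961 km.

94.0 km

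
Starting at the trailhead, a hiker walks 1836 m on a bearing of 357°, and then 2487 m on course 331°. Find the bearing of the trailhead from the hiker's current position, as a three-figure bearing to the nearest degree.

Leg 1 (357°, 1836 m): east 1836 sin 357° = -96.09, north 1836 cos 357° = 1833.48
Leg 2 (331°, 2487 m): east 2487 sin 331° = -1205.72, north 2487 cos 331° = 2175.18
Net displacement: -1301.81 east, 4008.66 north. Direction back to start is (1301.81, -4008.66): bearing = atan2(1301.81, -4008.66) mod 360° = 162.01° ≈ 162°.

162°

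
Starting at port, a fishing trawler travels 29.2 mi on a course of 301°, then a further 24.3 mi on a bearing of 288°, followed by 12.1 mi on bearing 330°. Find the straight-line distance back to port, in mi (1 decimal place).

Leg 1 (301°, 29.2 mi): east 29.2 sin 301° = -25.03, north 29.2 cos 301° = 15.04
Leg 2 (288°, 24.3 mi): east 24.3 sin 288° = -23.11, north 24.3 cos 288° = 7.51
Leg 3 (330°, 12.1 mi): east 12.1 sin 330° = -6.05, north 12.1 cos 330° = 10.48
Net: -54.19 east, 33.03 north. Distance = √((-54.19)² + (33.03)²) = 63.461 mi.

63.5 mi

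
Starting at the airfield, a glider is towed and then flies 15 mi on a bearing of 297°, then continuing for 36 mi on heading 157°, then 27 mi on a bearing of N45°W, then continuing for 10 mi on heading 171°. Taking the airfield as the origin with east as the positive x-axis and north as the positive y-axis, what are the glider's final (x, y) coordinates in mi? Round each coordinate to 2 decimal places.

(-16.83, -17.11)

Leg 1 (297°, 15 mi): east 15 sin 297° = -13.37, north 15 cos 297° = 6.81
Leg 2 (157°, 36 mi): east 36 sin 157° = 14.07, north 36 cos 157° = -33.14
Leg 3 (N45°W, 27 mi): east 27 sin 315° = -19.09, north 27 cos 315° = 19.09
Leg 4 (171°, 10 mi): east 10 sin 171° = 1.56, north 10 cos 171° = -9.88
Summing: -16.83 mi east, -17.11 mi north → (-16.83, -17.11).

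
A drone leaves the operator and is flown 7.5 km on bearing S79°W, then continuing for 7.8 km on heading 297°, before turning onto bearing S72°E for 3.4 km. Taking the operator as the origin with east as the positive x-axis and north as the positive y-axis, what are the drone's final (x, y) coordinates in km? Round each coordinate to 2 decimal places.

(-11.08, 1.06)

Leg 1 (S79°W, 7.5 km): east 7.5 sin 259° = -7.36, north 7.5 cos 259° = -1.43
Leg 2 (297°, 7.8 km): east 7.8 sin 297° = -6.95, north 7.8 cos 297° = 3.54
Leg 3 (S72°E, 3.4 km): east 3.4 sin 108° = 3.23, north 3.4 cos 108° = -1.05
Summing: -11.08 km east, 1.06 km north → (-11.08, 1.06).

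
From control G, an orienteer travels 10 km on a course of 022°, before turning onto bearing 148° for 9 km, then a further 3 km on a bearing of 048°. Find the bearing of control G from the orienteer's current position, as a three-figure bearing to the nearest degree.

251°

Leg 1 (022°, 10 km): east 10 sin 22° = 3.75, north 10 cos 22° = 9.27
Leg 2 (148°, 9 km): east 9 sin 148° = 4.77, north 9 cos 148° = -7.63
Leg 3 (048°, 3 km): east 3 sin 48° = 2.23, north 3 cos 48° = 2.01
Net displacement: 10.74 east, 3.65 north. Direction back to start is (-10.74, -3.65): bearing = atan2(-10.74, -3.65) mod 360° = 251.25° ≈ 251°.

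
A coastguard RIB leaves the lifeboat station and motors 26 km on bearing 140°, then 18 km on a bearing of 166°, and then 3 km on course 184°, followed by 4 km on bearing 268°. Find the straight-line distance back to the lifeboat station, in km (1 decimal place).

43.9 km

Leg 1 (140°, 26 km): east 26 sin 140° = 16.71, north 26 cos 140° = -19.92
Leg 2 (166°, 18 km): east 18 sin 166° = 4.35, north 18 cos 166° = -17.47
Leg 3 (184°, 3 km): east 3 sin 184° = -0.21, north 3 cos 184° = -2.99
Leg 4 (268°, 4 km): east 4 sin 268° = -4.00, north 4 cos 268° = -0.14
Net: 16.86 east, -40.51 north. Distance = √((16.86)² + (-40.51)²) = 43.883 km.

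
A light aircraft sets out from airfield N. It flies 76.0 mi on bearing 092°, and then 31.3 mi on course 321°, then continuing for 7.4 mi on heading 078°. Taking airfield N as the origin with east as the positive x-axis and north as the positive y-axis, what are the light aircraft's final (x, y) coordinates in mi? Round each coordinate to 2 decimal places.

(63.49, 23.21)

Leg 1 (092°, 76.0 mi): east 76.0 sin 92° = 75.95, north 76.0 cos 92° = -2.65
Leg 2 (321°, 31.3 mi): east 31.3 sin 321° = -19.70, north 31.3 cos 321° = 24.32
Leg 3 (078°, 7.4 mi): east 7.4 sin 78° = 7.24, north 7.4 cos 78° = 1.54
Summing: 63.49 mi east, 23.21 mi north → (63.49, 23.21).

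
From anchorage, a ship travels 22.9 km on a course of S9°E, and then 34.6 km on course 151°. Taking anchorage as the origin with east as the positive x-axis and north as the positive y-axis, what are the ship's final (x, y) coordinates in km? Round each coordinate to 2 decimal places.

(20.36, -52.88)

Leg 1 (S9°E, 22.9 km): east 22.9 sin 171° = 3.58, north 22.9 cos 171° = -22.62
Leg 2 (151°, 34.6 km): east 34.6 sin 151° = 16.77, north 34.6 cos 151° = -30.26
Summing: 20.36 km east, -52.88 km north → (20.36, -52.88).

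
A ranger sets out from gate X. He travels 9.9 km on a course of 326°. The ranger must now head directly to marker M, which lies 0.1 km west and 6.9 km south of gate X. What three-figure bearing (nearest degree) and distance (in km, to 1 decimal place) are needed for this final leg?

160°, 16.1 km

Leg 1 (326°, 9.9 km): east 9.9 sin 326° = -5.54, north 9.9 cos 326° = 8.21
Current position: (-5.54, 8.21). Target: (-0.1, -6.9). Remaining: Δeast = 5.44, Δnorth = -15.11.
Bearing = atan2(5.44, -15.11) mod 360° = 160.21°; distance = √((5.44)² + (-15.11)²) = 16.056 km.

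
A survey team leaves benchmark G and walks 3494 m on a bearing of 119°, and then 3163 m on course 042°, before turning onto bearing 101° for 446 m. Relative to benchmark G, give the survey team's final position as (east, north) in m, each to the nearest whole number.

(5610, 572)

Leg 1 (119°, 3494 m): east 3494 sin 119° = 3055.92, north 3494 cos 119° = -1693.92
Leg 2 (042°, 3163 m): east 3163 sin 42° = 2116.46, north 3163 cos 42° = 2350.57
Leg 3 (101°, 446 m): east 446 sin 101° = 437.81, north 446 cos 101° = -85.10
Summing: 5610.19 m east, 571.54 m north → (5610, 572).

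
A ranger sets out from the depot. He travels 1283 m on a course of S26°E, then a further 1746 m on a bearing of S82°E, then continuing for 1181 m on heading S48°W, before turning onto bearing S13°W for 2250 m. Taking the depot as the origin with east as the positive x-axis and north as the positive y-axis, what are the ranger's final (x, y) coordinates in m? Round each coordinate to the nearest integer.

(908, -4379)

Leg 1 (S26°E, 1283 m): east 1283 sin 154° = 562.43, north 1283 cos 154° = -1153.15
Leg 2 (S82°E, 1746 m): east 1746 sin 98° = 1729.01, north 1746 cos 98° = -243.00
Leg 3 (S48°W, 1181 m): east 1181 sin 228° = -877.65, north 1181 cos 228° = -790.24
Leg 4 (S13°W, 2250 m): east 2250 sin 193° = -506.14, north 2250 cos 193° = -2192.33
Summing: 907.64 m east, -4378.72 m north → (908, -4379).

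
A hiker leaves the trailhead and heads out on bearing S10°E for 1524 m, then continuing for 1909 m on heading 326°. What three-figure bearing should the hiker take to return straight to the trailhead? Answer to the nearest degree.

Leg 1 (S10°E, 1524 m): east 1524 sin 170° = 264.64, north 1524 cos 170° = -1500.85
Leg 2 (326°, 1909 m): east 1909 sin 326° = -1067.50, north 1909 cos 326° = 1582.63
Net displacement: -802.86 east, 81.79 north. Direction back to start is (802.86, -81.79): bearing = atan2(802.86, -81.79) mod 360° = 95.82° ≈ 096°.

096°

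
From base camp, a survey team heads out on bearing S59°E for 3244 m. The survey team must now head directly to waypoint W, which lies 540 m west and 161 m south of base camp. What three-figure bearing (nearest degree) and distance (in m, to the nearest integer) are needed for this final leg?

Leg 1 (S59°E, 3244 m): east 3244 sin 121° = 2780.65, north 3244 cos 121° = -1670.78
Current position: (2780.65, -1670.78). Target: (-540, -161). Remaining: Δeast = -3320.65, Δnorth = 1509.78.
Bearing = atan2(-3320.65, 1509.78) mod 360° = 294.45°; distance = √((-3320.65)² + (1509.78)²) = 3647.762 m.

294°, 3648 m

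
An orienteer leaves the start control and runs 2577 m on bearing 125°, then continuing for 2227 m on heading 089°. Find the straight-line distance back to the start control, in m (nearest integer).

4570 m

Leg 1 (125°, 2577 m): east 2577 sin 125° = 2110.95, north 2577 cos 125° = -1478.11
Leg 2 (089°, 2227 m): east 2227 sin 89° = 2226.66, north 2227 cos 89° = 38.87
Net: 4337.62 east, -1439.24 north. Distance = √((4337.62)² + (-1439.24)²) = 4570.155 m.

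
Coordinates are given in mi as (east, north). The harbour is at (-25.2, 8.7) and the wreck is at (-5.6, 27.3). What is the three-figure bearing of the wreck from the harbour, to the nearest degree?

046°

Δeast = -5.6 − -25.2 = 19.60; Δnorth = 27.3 − 8.7 = 18.60.
Bearing = atan2(Δeast, Δnorth) mod 360° = 46.50° ≈ 046°.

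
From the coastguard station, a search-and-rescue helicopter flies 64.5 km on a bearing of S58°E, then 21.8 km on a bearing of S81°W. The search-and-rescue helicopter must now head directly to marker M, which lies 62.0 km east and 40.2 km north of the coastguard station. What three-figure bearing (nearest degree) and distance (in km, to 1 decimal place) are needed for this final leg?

020°, 83.0 km

Leg 1 (S58°E, 64.5 km): east 64.5 sin 122° = 54.70, north 64.5 cos 122° = -34.18
Leg 2 (S81°W, 21.8 km): east 21.8 sin 261° = -21.53, north 21.8 cos 261° = -3.41
Current position: (33.17, -37.59). Target: (62.0, 40.2). Remaining: Δeast = 28.83, Δnorth = 77.79.
Bearing = atan2(28.83, 77.79) mod 360° = 20.34°; distance = √((28.83)² + (77.79)²) = 82.961 km.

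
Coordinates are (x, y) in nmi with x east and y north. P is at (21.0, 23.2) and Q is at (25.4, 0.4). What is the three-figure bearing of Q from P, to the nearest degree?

Δeast = 25.4 − 21.0 = 4.40; Δnorth = 0.4 − 23.2 = -22.80.
Bearing = atan2(Δeast, Δnorth) mod 360° = 169.08° ≈ 169°.

169°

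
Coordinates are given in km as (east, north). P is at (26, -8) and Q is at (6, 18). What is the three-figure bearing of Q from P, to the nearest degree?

322°

Δeast = 6 − 26 = -20.00; Δnorth = 18 − -8 = 26.00.
Bearing = atan2(Δeast, Δnorth) mod 360° = 322.43° ≈ 322°.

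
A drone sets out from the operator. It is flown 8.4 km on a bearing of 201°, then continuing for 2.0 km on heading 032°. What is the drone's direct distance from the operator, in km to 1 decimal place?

Leg 1 (201°, 8.4 km): east 8.4 sin 201° = -3.01, north 8.4 cos 201° = -7.84
Leg 2 (032°, 2.0 km): east 2.0 sin 32° = 1.06, north 2.0 cos 32° = 1.70
Net: -1.95 east, -6.15 north. Distance = √((-1.95)² + (-6.15)²) = 6.448 km.

6.4 km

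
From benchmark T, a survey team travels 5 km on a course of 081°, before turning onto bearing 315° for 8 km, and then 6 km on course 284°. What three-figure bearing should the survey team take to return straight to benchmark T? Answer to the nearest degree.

Leg 1 (081°, 5 km): east 5 sin 81° = 4.94, north 5 cos 81° = 0.78
Leg 2 (315°, 8 km): east 8 sin 315° = -5.66, north 8 cos 315° = 5.66
Leg 3 (284°, 6 km): east 6 sin 284° = -5.82, north 6 cos 284° = 1.45
Net displacement: -6.54 east, 7.89 north. Direction back to start is (6.54, -7.89): bearing = atan2(6.54, -7.89) mod 360° = 140.35° ≈ 140°.

140°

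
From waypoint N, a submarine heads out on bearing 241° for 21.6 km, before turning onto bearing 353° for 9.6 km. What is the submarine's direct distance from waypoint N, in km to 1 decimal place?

20.1 km

Leg 1 (241°, 21.6 km): east 21.6 sin 241° = -18.89, north 21.6 cos 241° = -10.47
Leg 2 (353°, 9.6 km): east 9.6 sin 353° = -1.17, north 9.6 cos 353° = 9.53
Net: -20.06 east, -0.94 north. Distance = √((-20.06)² + (-0.94)²) = 20.084 km.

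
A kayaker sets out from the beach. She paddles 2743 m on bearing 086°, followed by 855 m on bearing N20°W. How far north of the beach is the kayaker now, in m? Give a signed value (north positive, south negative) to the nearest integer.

995 m

Leg 1 (086°, 2743 m): east 2743 sin 86° = 2736.32, north 2743 cos 86° = 191.34
Leg 2 (N20°W, 855 m): east 855 sin 340° = -292.43, north 855 cos 340° = 803.44
Net north component: 994.78 m.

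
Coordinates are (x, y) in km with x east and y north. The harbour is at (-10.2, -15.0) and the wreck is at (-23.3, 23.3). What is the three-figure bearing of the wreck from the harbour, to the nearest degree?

Δeast = -23.3 − -10.2 = -13.10; Δnorth = 23.3 − -15.0 = 38.30.
Bearing = atan2(Δeast, Δnorth) mod 360° = 341.12° ≈ 341°.

341°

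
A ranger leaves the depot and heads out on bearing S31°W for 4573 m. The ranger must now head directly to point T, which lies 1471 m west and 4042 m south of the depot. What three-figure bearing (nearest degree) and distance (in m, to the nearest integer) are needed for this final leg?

098°, 893 m

Leg 1 (S31°W, 4573 m): east 4573 sin 211° = -2355.27, north 4573 cos 211° = -3919.83
Current position: (-2355.27, -3919.83). Target: (-1471, -4042). Remaining: Δeast = 884.27, Δnorth = -122.17.
Bearing = atan2(884.27, -122.17) mod 360° = 97.87°; distance = √((884.27)² + (-122.17)²) = 892.669 m.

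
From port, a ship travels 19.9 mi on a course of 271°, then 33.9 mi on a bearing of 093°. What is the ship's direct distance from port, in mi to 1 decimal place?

14.0 mi

Leg 1 (271°, 19.9 mi): east 19.9 sin 271° = -19.90, north 19.9 cos 271° = 0.35
Leg 2 (093°, 33.9 mi): east 33.9 sin 93° = 33.85, north 33.9 cos 93° = -1.77
Net: 13.96 east, -1.43 north. Distance = √((13.96)² + (-1.43)²) = 14.029 mi.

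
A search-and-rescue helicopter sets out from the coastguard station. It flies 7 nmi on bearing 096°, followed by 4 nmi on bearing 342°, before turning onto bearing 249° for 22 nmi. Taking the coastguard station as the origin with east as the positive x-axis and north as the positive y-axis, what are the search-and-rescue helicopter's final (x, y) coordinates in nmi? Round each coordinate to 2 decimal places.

Leg 1 (096°, 7 nmi): east 7 sin 96° = 6.96, north 7 cos 96° = -0.73
Leg 2 (342°, 4 nmi): east 4 sin 342° = -1.24, north 4 cos 342° = 3.80
Leg 3 (249°, 22 nmi): east 22 sin 249° = -20.54, north 22 cos 249° = -7.88
Summing: -14.81 nmi east, -4.81 nmi north → (-14.81, -4.81).

(-14.81, -4.81)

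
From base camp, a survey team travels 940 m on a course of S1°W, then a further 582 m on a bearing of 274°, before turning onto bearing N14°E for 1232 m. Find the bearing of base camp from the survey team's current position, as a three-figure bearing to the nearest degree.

135°

Leg 1 (S1°W, 940 m): east 940 sin 181° = -16.41, north 940 cos 181° = -939.86
Leg 2 (274°, 582 m): east 582 sin 274° = -580.58, north 582 cos 274° = 40.60
Leg 3 (N14°E, 1232 m): east 1232 sin 14° = 298.05, north 1232 cos 14° = 1195.40
Net displacement: -298.94 east, 296.15 north. Direction back to start is (298.94, -296.15): bearing = atan2(298.94, -296.15) mod 360° = 134.73° ≈ 135°.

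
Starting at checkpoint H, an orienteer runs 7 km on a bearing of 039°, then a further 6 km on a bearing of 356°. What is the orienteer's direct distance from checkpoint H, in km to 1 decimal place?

12.1 km

Leg 1 (039°, 7 km): east 7 sin 39° = 4.41, north 7 cos 39° = 5.44
Leg 2 (356°, 6 km): east 6 sin 356° = -0.42, north 6 cos 356° = 5.99
Net: 3.99 east, 11.43 north. Distance = √((3.99)² + (11.43)²) = 12.101 km.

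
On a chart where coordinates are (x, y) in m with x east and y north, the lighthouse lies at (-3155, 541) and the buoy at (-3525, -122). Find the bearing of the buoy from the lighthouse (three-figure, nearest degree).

Δeast = -3525 − -3155 = -370.00; Δnorth = -122 − 541 = -663.00.
Bearing = atan2(Δeast, Δnorth) mod 360° = 209.16° ≈ 209°.

209°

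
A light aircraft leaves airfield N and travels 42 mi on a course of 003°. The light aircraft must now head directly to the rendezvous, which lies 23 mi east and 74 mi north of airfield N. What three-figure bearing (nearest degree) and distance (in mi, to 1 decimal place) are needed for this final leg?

033°, 38.2 mi

Leg 1 (003°, 42 mi): east 42 sin 3° = 2.20, north 42 cos 3° = 41.94
Current position: (2.20, 41.94). Target: (23, 74). Remaining: Δeast = 20.80, Δnorth = 32.06.
Bearing = atan2(20.80, 32.06) mod 360° = 32.98°; distance = √((20.80)² + (32.06)²) = 38.215 mi.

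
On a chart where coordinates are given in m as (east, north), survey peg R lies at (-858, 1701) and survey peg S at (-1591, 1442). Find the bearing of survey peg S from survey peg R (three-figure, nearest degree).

251°

Δeast = -1591 − -858 = -733.00; Δnorth = 1442 − 1701 = -259.00.
Bearing = atan2(Δeast, Δnorth) mod 360° = 250.54° ≈ 251°.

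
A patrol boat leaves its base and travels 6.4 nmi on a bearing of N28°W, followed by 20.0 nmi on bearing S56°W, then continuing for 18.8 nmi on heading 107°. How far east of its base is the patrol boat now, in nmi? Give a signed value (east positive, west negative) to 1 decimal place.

-1.6 nmi

Leg 1 (N28°W, 6.4 nmi): east 6.4 sin 332° = -3.00, north 6.4 cos 332° = 5.65
Leg 2 (S56°W, 20.0 nmi): east 20.0 sin 236° = -16.58, north 20.0 cos 236° = -11.18
Leg 3 (107°, 18.8 nmi): east 18.8 sin 107° = 17.98, north 18.8 cos 107° = -5.50
Net east component: -1.61 nmi.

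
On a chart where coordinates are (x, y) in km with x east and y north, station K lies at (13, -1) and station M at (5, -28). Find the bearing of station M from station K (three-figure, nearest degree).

197°

Δeast = 5 − 13 = -8.00; Δnorth = -28 − -1 = -27.00.
Bearing = atan2(Δeast, Δnorth) mod 360° = 196.50° ≈ 197°.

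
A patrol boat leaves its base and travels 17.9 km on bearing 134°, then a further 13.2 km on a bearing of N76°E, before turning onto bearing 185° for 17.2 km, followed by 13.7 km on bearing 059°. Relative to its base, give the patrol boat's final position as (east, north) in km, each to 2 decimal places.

Leg 1 (134°, 17.9 km): east 17.9 sin 134° = 12.88, north 17.9 cos 134° = -12.43
Leg 2 (N76°E, 13.2 km): east 13.2 sin 76° = 12.81, north 13.2 cos 76° = 3.19
Leg 3 (185°, 17.2 km): east 17.2 sin 185° = -1.50, north 17.2 cos 185° = -17.13
Leg 4 (059°, 13.7 km): east 13.7 sin 59° = 11.74, north 13.7 cos 59° = 7.06
Summing: 35.93 km east, -19.32 km north → (35.93, -19.32).

(35.93, -19.32)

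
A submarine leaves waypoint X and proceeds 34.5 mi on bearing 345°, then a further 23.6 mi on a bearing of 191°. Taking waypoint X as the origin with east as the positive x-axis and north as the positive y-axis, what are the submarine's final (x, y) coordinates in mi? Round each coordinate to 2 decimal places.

Leg 1 (345°, 34.5 mi): east 34.5 sin 345° = -8.93, north 34.5 cos 345° = 33.32
Leg 2 (191°, 23.6 mi): east 23.6 sin 191° = -4.50, north 23.6 cos 191° = -23.17
Summing: -13.43 mi east, 10.16 mi north → (-13.43, 10.16).

(-13.43, 10.16)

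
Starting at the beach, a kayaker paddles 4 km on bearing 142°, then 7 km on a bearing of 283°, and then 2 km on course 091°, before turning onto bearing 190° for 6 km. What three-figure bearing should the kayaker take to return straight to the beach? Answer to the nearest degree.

Leg 1 (142°, 4 km): east 4 sin 142° = 2.46, north 4 cos 142° = -3.15
Leg 2 (283°, 7 km): east 7 sin 283° = -6.82, north 7 cos 283° = 1.57
Leg 3 (091°, 2 km): east 2 sin 91° = 2.00, north 2 cos 91° = -0.03
Leg 4 (190°, 6 km): east 6 sin 190° = -1.04, north 6 cos 190° = -5.91
Net displacement: -3.40 east, -7.52 north. Direction back to start is (3.40, 7.52): bearing = atan2(3.40, 7.52) mod 360° = 24.33° ≈ 024°.

024°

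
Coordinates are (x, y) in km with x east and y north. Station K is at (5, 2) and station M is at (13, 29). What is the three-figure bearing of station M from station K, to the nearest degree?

Δeast = 13 − 5 = 8.00; Δnorth = 29 − 2 = 27.00.
Bearing = atan2(Δeast, Δnorth) mod 360° = 16.50° ≈ 017°.

017°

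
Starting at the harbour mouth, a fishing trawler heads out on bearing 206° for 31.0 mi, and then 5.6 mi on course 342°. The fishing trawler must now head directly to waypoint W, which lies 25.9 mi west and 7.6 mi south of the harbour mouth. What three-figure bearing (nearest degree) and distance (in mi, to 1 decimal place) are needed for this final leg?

Leg 1 (206°, 31.0 mi): east 31.0 sin 206° = -13.59, north 31.0 cos 206° = -27.86
Leg 2 (342°, 5.6 mi): east 5.6 sin 342° = -1.73, north 5.6 cos 342° = 5.33
Current position: (-15.32, -22.54). Target: (-25.9, -7.6). Remaining: Δeast = -10.58, Δnorth = 14.94.
Bearing = atan2(-10.58, 14.94) mod 360° = 324.69°; distance = √((-10.58)² + (14.94)²) = 18.304 mi.

325°, 18.3 mi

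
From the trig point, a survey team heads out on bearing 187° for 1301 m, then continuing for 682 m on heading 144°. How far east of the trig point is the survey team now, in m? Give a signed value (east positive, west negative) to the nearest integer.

242 m

Leg 1 (187°, 1301 m): east 1301 sin 187° = -158.55, north 1301 cos 187° = -1291.30
Leg 2 (144°, 682 m): east 682 sin 144° = 400.87, north 682 cos 144° = -551.75
Net east component: 242.32 m.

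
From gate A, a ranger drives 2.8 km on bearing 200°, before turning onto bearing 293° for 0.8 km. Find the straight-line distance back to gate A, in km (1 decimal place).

Leg 1 (200°, 2.8 km): east 2.8 sin 200° = -0.96, north 2.8 cos 200° = -2.63
Leg 2 (293°, 0.8 km): east 0.8 sin 293° = -0.74, north 0.8 cos 293° = 0.31
Net: -1.69 east, -2.32 north. Distance = √((-1.69)² + (-2.32)²) = 2.872 km.

2.9 km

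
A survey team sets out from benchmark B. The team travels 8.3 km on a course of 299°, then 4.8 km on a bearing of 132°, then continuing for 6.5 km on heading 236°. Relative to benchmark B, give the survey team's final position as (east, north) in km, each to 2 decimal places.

(-9.08, -2.82)

Leg 1 (299°, 8.3 km): east 8.3 sin 299° = -7.26, north 8.3 cos 299° = 4.02
Leg 2 (132°, 4.8 km): east 4.8 sin 132° = 3.57, north 4.8 cos 132° = -3.21
Leg 3 (236°, 6.5 km): east 6.5 sin 236° = -5.39, north 6.5 cos 236° = -3.63
Summing: -9.08 km east, -2.82 km north → (-9.08, -2.82).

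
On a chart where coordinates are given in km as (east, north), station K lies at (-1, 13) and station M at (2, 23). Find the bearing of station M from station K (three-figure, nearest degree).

017°

Δeast = 2 − -1 = 3.00; Δnorth = 23 − 13 = 10.00.
Bearing = atan2(Δeast, Δnorth) mod 360° = 16.70° ≈ 017°.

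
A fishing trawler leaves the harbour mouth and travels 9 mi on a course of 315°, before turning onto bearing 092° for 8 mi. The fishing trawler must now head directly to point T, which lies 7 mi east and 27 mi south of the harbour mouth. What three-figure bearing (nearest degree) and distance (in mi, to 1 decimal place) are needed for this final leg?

Leg 1 (315°, 9 mi): east 9 sin 315° = -6.36, north 9 cos 315° = 6.36
Leg 2 (092°, 8 mi): east 8 sin 92° = 8.00, north 8 cos 92° = -0.28
Current position: (1.63, 6.08). Target: (7, -27). Remaining: Δeast = 5.37, Δnorth = -33.08.
Bearing = atan2(5.37, -33.08) mod 360° = 170.78°; distance = √((5.37)² + (-33.08)²) = 33.518 mi.

171°, 33.5 mi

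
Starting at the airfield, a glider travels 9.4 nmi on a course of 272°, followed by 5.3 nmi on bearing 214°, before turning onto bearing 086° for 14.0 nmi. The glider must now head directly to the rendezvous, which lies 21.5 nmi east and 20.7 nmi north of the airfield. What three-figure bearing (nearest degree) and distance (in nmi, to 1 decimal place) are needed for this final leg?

040°, 31.0 nmi

Leg 1 (272°, 9.4 nmi): east 9.4 sin 272° = -9.39, north 9.4 cos 272° = 0.33
Leg 2 (214°, 5.3 nmi): east 5.3 sin 214° = -2.96, north 5.3 cos 214° = -4.39
Leg 3 (086°, 14.0 nmi): east 14.0 sin 86° = 13.97, north 14.0 cos 86° = 0.98
Current position: (1.61, -3.09). Target: (21.5, 20.7). Remaining: Δeast = 19.89, Δnorth = 23.79.
Bearing = atan2(19.89, 23.79) mod 360° = 39.90°; distance = √((19.89)² + (23.79)²) = 31.010 nmi.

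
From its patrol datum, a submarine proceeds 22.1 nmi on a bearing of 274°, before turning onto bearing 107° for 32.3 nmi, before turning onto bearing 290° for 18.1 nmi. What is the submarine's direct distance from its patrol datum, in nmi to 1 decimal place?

8.3 nmi

Leg 1 (274°, 22.1 nmi): east 22.1 sin 274° = -22.05, north 22.1 cos 274° = 1.54
Leg 2 (107°, 32.3 nmi): east 32.3 sin 107° = 30.89, north 32.3 cos 107° = -9.44
Leg 3 (290°, 18.1 nmi): east 18.1 sin 290° = -17.01, north 18.1 cos 290° = 6.19
Net: -8.17 east, -1.71 north. Distance = √((-8.17)² + (-1.71)²) = 8.343 nmi.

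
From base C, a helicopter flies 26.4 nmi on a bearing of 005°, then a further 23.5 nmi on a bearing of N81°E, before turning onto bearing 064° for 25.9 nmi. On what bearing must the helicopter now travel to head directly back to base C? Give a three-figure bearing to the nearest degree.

230°

Leg 1 (005°, 26.4 nmi): east 26.4 sin 5° = 2.30, north 26.4 cos 5° = 26.30
Leg 2 (N81°E, 23.5 nmi): east 23.5 sin 81° = 23.21, north 23.5 cos 81° = 3.68
Leg 3 (064°, 25.9 nmi): east 25.9 sin 64° = 23.28, north 25.9 cos 64° = 11.35
Net displacement: 48.79 east, 41.33 north. Direction back to start is (-48.79, -41.33): bearing = atan2(-48.79, -41.33) mod 360° = 229.73° ≈ 230°.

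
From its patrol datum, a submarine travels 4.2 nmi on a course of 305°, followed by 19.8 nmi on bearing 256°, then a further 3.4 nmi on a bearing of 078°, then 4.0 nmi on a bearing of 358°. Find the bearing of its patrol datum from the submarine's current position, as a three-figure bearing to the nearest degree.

Leg 1 (305°, 4.2 nmi): east 4.2 sin 305° = -3.44, north 4.2 cos 305° = 2.41
Leg 2 (256°, 19.8 nmi): east 19.8 sin 256° = -19.21, north 19.8 cos 256° = -4.79
Leg 3 (078°, 3.4 nmi): east 3.4 sin 78° = 3.33, north 3.4 cos 78° = 0.71
Leg 4 (358°, 4.0 nmi): east 4.0 sin 358° = -0.14, north 4.0 cos 358° = 4.00
Net displacement: -19.47 east, 2.32 north. Direction back to start is (19.47, -2.32): bearing = atan2(19.47, -2.32) mod 360° = 96.81° ≈ 097°.

097°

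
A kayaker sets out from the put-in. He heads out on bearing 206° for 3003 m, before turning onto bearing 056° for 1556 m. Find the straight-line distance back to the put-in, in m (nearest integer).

1829 m

Leg 1 (206°, 3003 m): east 3003 sin 206° = -1316.43, north 3003 cos 206° = -2699.08
Leg 2 (056°, 1556 m): east 1556 sin 56° = 1289.98, north 1556 cos 56° = 870.10
Net: -26.45 east, -1828.97 north. Distance = √((-26.45)² + (-1828.97)²) = 1829.166 m.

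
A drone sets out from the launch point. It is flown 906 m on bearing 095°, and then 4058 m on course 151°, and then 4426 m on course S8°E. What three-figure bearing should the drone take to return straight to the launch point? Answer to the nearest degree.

Leg 1 (095°, 906 m): east 906 sin 95° = 902.55, north 906 cos 95° = -78.96
Leg 2 (151°, 4058 m): east 4058 sin 151° = 1967.36, north 4058 cos 151° = -3549.21
Leg 3 (S8°E, 4426 m): east 4426 sin 172° = 615.98, north 4426 cos 172° = -4382.93
Net displacement: 3485.89 east, -8011.10 north. Direction back to start is (-3485.89, 8011.10): bearing = atan2(-3485.89, 8011.10) mod 360° = 336.48° ≈ 336°.

336°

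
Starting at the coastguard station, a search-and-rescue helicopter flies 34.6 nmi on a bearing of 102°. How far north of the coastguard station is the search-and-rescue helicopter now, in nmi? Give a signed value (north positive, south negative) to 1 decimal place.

Leg 1 (102°, 34.6 nmi): east 34.6 sin 102° = 33.84, north 34.6 cos 102° = -7.19
Net north component: -7.19 nmi.

-7.2 nmi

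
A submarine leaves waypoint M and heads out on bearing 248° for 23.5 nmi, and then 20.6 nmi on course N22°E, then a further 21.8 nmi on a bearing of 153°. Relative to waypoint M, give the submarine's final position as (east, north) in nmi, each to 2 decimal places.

(-4.17, -9.13)

Leg 1 (248°, 23.5 nmi): east 23.5 sin 248° = -21.79, north 23.5 cos 248° = -8.80
Leg 2 (N22°E, 20.6 nmi): east 20.6 sin 22° = 7.72, north 20.6 cos 22° = 19.10
Leg 3 (153°, 21.8 nmi): east 21.8 sin 153° = 9.90, north 21.8 cos 153° = -19.42
Summing: -4.17 nmi east, -9.13 nmi north → (-4.17, -9.13).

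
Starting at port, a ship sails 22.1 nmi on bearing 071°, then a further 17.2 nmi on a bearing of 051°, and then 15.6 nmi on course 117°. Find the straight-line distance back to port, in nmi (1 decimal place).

Leg 1 (071°, 22.1 nmi): east 22.1 sin 71° = 20.90, north 22.1 cos 71° = 7.20
Leg 2 (051°, 17.2 nmi): east 17.2 sin 51° = 13.37, north 17.2 cos 51° = 10.82
Leg 3 (117°, 15.6 nmi): east 15.6 sin 117° = 13.90, north 15.6 cos 117° = -7.08
Net: 48.16 east, 10.94 north. Distance = √((48.16)² + (10.94)²) = 49.389 nmi.

49.4 nmi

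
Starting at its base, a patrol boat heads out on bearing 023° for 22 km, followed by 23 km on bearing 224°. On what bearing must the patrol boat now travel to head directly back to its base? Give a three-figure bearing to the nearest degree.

117°

Leg 1 (023°, 22 km): east 22 sin 23° = 8.60, north 22 cos 23° = 20.25
Leg 2 (224°, 23 km): east 23 sin 224° = -15.98, north 23 cos 224° = -16.54
Net displacement: -7.38 east, 3.71 north. Direction back to start is (7.38, -3.71): bearing = atan2(7.38, -3.71) mod 360° = 116.66° ≈ 117°.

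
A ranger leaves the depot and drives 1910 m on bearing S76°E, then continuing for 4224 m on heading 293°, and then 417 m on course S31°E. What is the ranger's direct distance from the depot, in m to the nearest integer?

2001 m

Leg 1 (S76°E, 1910 m): east 1910 sin 104° = 1853.26, north 1910 cos 104° = -462.07
Leg 2 (293°, 4224 m): east 4224 sin 293° = -3888.21, north 4224 cos 293° = 1650.45
Leg 3 (S31°E, 417 m): east 417 sin 149° = 214.77, north 417 cos 149° = -357.44
Net: -1820.18 east, 830.94 north. Distance = √((-1820.18)² + (830.94)²) = 2000.875 m.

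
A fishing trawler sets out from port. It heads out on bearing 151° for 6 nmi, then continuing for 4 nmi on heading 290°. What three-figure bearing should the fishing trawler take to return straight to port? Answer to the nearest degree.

012°

Leg 1 (151°, 6 nmi): east 6 sin 151° = 2.91, north 6 cos 151° = -5.25
Leg 2 (290°, 4 nmi): east 4 sin 290° = -3.76, north 4 cos 290° = 1.37
Net displacement: -0.85 east, -3.88 north. Direction back to start is (0.85, 3.88): bearing = atan2(0.85, 3.88) mod 360° = 12.36° ≈ 012°.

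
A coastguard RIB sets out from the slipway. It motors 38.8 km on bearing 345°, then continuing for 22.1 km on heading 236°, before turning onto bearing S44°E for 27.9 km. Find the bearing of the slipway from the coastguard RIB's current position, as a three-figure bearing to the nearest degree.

119°

Leg 1 (345°, 38.8 km): east 38.8 sin 345° = -10.04, north 38.8 cos 345° = 37.48
Leg 2 (236°, 22.1 km): east 22.1 sin 236° = -18.32, north 22.1 cos 236° = -12.36
Leg 3 (S44°E, 27.9 km): east 27.9 sin 136° = 19.38, north 27.9 cos 136° = -20.07
Net displacement: -8.98 east, 5.05 north. Direction back to start is (8.98, -5.05): bearing = atan2(8.98, -5.05) mod 360° = 119.34° ≈ 119°.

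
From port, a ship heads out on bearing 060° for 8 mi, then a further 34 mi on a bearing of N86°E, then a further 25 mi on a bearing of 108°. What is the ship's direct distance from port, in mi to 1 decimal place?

64.6 mi

Leg 1 (060°, 8 mi): east 8 sin 60° = 6.93, north 8 cos 60° = 4.00
Leg 2 (N86°E, 34 mi): east 34 sin 86° = 33.92, north 34 cos 86° = 2.37
Leg 3 (108°, 25 mi): east 25 sin 108° = 23.78, north 25 cos 108° = -7.73
Net: 64.62 east, -1.35 north. Distance = √((64.62)² + (-1.35)²) = 64.636 mi.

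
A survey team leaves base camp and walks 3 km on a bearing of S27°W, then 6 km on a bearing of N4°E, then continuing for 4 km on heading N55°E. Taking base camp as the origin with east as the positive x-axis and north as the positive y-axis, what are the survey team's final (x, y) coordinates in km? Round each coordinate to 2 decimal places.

Leg 1 (S27°W, 3 km): east 3 sin 207° = -1.36, north 3 cos 207° = -2.67
Leg 2 (N4°E, 6 km): east 6 sin 4° = 0.42, north 6 cos 4° = 5.99
Leg 3 (N55°E, 4 km): east 4 sin 55° = 3.28, north 4 cos 55° = 2.29
Summing: 2.33 km east, 5.61 km north → (2.33, 5.61).

(2.33, 5.61)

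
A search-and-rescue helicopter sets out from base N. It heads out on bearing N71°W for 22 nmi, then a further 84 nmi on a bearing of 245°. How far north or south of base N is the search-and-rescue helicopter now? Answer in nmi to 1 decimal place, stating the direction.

28.3 nmi south

Leg 1 (N71°W, 22 nmi): east 22 sin 289° = -20.80, north 22 cos 289° = 7.16
Leg 2 (245°, 84 nmi): east 84 sin 245° = -76.13, north 84 cos 245° = -35.50
Net north component: -28.34 nmi.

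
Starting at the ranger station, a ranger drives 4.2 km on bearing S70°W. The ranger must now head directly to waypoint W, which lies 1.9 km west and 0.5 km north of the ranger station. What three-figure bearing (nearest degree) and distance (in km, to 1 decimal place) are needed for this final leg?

Leg 1 (S70°W, 4.2 km): east 4.2 sin 250° = -3.95, north 4.2 cos 250° = -1.44
Current position: (-3.95, -1.44). Target: (-1.9, 0.5). Remaining: Δeast = 2.05, Δnorth = 1.94.
Bearing = atan2(2.05, 1.94) mod 360° = 46.59°; distance = √((2.05)² + (1.94)²) = 2.818 km.

047°, 2.8 km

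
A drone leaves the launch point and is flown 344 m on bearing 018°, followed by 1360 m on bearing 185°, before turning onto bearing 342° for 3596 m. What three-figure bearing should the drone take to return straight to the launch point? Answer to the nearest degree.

155°

Leg 1 (018°, 344 m): east 344 sin 18° = 106.30, north 344 cos 18° = 327.16
Leg 2 (185°, 1360 m): east 1360 sin 185° = -118.53, north 1360 cos 185° = -1354.82
Leg 3 (342°, 3596 m): east 3596 sin 342° = -1111.23, north 3596 cos 342° = 3420.00
Net displacement: -1123.46 east, 2392.34 north. Direction back to start is (1123.46, -2392.34): bearing = atan2(1123.46, -2392.34) mod 360° = 154.84° ≈ 155°.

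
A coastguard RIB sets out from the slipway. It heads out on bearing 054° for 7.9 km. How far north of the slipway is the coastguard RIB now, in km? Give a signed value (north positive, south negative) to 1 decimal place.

Leg 1 (054°, 7.9 km): east 7.9 sin 54° = 6.39, north 7.9 cos 54° = 4.64
Net north component: 4.64 km.

4.6 km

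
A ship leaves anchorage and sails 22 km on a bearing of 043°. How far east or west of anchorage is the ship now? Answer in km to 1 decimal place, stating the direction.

Leg 1 (043°, 22 km): east 22 sin 43° = 15.00, north 22 cos 43° = 16.09
Net east component: 15.00 km.

15.0 km east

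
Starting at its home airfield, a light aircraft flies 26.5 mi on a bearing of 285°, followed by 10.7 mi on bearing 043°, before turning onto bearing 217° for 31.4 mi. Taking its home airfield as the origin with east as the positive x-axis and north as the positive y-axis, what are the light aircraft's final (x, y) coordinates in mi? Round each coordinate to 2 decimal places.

Leg 1 (285°, 26.5 mi): east 26.5 sin 285° = -25.60, north 26.5 cos 285° = 6.86
Leg 2 (043°, 10.7 mi): east 10.7 sin 43° = 7.30, north 10.7 cos 43° = 7.83
Leg 3 (217°, 31.4 mi): east 31.4 sin 217° = -18.90, north 31.4 cos 217° = -25.08
Summing: -37.20 mi east, -10.39 mi north → (-37.20, -10.39).

(-37.20, -10.39)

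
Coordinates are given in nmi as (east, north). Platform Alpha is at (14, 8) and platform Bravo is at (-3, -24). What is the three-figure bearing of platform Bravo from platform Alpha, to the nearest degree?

208°

Δeast = -3 − 14 = -17.00; Δnorth = -24 − 8 = -32.00.
Bearing = atan2(Δeast, Δnorth) mod 360° = 207.98° ≈ 208°.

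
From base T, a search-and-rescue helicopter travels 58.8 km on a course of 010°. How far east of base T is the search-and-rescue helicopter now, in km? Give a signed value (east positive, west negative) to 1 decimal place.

Leg 1 (010°, 58.8 km): east 58.8 sin 10° = 10.21, north 58.8 cos 10° = 57.91
Net east component: 10.21 km.

10.2 km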